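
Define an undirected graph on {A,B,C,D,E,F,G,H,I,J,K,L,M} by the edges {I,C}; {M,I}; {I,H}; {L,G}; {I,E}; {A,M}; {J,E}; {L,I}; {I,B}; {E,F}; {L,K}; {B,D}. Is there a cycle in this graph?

The graph has 13 vertices, 12 edges, and 1 connected component.
A forest on 13 vertices with 1 component has exactly 12 edges, which matches — so no cycle.

No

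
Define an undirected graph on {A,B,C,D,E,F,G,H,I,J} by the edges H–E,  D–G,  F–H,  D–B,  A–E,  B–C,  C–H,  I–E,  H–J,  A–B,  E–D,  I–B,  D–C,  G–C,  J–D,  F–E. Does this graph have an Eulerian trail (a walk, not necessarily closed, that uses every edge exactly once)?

Degrees: A:2, B:4, C:4, D:5, E:5, F:2, G:2, H:4, I:2, J:2
Odd-degree vertices: D, E (2 total).
The non-isolated vertices are connected and exactly 2 have odd degree, so an Eulerian trail exists (from D to E).

Yes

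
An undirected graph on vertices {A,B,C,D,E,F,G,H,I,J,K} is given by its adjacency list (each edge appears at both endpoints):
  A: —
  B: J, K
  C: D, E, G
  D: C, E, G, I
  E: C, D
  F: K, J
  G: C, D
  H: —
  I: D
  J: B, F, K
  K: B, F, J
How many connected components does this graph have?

Component: {A}
Component: {H}
Component: {B, F, J, K}
Component: {C, D, E, G, I}

4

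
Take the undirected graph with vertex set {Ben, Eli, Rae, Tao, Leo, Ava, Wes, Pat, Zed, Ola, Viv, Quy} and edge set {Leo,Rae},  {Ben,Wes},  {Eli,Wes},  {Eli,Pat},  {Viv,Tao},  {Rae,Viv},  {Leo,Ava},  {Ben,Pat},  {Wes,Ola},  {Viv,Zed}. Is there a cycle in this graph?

The graph has 12 vertices, 10 edges, and 3 connected components.
One cycle is Ben-Wes-Eli-Pat-Ben.

Yes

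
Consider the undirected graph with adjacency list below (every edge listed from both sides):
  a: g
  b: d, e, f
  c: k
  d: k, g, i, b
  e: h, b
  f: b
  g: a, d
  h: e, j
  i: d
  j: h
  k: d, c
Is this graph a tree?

Yes

|V| = 11, |E| = 10.
Connected and |E| = |V| - 1, which characterizes a tree.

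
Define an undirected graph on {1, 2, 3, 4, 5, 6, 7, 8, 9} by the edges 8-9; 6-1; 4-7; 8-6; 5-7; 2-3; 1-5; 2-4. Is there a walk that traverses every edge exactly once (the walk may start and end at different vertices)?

Yes

Degrees: 1:2, 2:2, 3:1, 4:2, 5:2, 6:2, 7:2, 8:2, 9:1
Odd-degree vertices: 3, 9 (2 total).
The non-isolated vertices are connected and exactly 2 have odd degree, so an Eulerian trail exists (from 3 to 9).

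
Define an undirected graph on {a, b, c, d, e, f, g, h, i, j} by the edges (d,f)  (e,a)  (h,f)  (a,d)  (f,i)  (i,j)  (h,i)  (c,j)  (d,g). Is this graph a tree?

The graph has 10 vertices and 9 edges.
It is not connected, so it is not a tree.

No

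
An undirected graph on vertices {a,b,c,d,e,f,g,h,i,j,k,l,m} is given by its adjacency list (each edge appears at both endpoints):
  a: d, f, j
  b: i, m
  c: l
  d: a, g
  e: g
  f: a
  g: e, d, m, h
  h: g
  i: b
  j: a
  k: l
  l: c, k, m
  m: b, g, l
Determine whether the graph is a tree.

The graph has 13 vertices and 12 edges.
Connected and |E| = |V| - 1, which characterizes a tree.

Yes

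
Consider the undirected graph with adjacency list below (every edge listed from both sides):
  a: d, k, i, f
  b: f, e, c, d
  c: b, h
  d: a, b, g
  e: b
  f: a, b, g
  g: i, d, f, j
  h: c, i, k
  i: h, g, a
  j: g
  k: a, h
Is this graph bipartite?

A valid 2-coloring puts {c, d, e, f, i, j, k} on one side and {a, b, g, h} on the other; every edge crosses between the two sides.

Yes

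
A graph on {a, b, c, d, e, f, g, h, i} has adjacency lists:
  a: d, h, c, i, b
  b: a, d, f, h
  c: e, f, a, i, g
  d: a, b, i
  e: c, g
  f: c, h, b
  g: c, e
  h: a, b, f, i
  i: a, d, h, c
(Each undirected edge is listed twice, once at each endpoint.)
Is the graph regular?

No

Degrees: a:5, b:4, c:5, d:3, e:2, f:3, g:2, h:4, i:4
Vertex e has degree 2 while a has degree 5, so the graph is not regular.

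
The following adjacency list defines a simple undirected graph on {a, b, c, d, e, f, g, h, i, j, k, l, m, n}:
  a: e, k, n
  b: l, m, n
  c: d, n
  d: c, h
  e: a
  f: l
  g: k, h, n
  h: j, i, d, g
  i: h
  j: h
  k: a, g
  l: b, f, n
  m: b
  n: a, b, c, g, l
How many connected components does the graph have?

Component: {a, b, c, d, e, f, g, h, i, j, k, l, m, n}

1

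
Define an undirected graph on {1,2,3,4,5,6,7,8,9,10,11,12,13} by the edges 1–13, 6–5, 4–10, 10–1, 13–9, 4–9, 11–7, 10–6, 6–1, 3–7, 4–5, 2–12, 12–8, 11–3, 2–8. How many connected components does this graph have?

Component: {2, 8, 12}
Component: {3, 7, 11}
Component: {1, 4, 5, 6, 9, 10, 13}

3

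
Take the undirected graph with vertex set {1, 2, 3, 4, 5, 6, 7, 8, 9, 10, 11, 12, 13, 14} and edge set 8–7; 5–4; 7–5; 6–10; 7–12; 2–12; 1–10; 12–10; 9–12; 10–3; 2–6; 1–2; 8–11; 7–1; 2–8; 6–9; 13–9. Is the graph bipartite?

A valid 2-coloring puts {2, 4, 7, 9, 10, 11, 14} on one side and {1, 3, 5, 6, 8, 12, 13} on the other; every edge crosses between the two sides.

Yes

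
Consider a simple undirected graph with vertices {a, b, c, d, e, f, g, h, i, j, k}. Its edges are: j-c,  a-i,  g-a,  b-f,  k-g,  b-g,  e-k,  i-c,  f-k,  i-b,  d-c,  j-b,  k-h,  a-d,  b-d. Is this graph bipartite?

Yes

A valid 2-coloring puts {d, e, f, g, h, i, j} on one side and {a, b, c, k} on the other; every edge crosses between the two sides.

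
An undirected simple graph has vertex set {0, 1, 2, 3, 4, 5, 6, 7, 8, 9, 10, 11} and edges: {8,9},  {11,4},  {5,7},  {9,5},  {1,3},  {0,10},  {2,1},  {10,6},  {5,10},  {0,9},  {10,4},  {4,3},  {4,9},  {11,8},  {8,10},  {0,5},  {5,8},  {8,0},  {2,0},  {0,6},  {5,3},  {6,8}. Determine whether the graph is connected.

Starting from 0 and exploring outward reaches every vertex (0, 10, 5, 6, 2, 9, 8, 4, 7, 3, 1, 11); the graph is connected.

Yes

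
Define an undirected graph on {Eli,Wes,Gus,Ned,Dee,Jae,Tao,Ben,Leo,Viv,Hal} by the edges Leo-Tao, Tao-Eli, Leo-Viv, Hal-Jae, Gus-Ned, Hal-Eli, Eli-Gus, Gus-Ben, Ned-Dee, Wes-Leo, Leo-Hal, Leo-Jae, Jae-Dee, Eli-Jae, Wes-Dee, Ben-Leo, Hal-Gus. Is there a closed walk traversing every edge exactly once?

Degrees: Eli:4, Wes:2, Gus:4, Ned:2, Dee:3, Jae:4, Tao:2, Ben:2, Leo:6, Viv:1, Hal:4
Dee, Viv have odd degree; an Eulerian circuit needs every degree to be even, so none exists.

No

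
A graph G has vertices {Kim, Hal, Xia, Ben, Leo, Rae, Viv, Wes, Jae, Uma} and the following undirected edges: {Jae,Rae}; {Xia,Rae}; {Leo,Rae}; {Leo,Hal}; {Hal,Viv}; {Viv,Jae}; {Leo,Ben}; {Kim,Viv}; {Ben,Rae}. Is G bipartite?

The cycle Rae-Ben-Leo-Rae has length 3, which is odd, so the graph is not bipartite.

No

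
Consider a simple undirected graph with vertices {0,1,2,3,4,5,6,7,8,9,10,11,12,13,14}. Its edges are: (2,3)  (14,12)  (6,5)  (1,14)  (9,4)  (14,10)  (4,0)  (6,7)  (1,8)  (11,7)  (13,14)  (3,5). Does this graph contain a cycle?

No

The graph has 15 vertices, 12 edges, and 3 connected components.
Since 12 = 15 - 3, the graph is a forest and contains no cycle.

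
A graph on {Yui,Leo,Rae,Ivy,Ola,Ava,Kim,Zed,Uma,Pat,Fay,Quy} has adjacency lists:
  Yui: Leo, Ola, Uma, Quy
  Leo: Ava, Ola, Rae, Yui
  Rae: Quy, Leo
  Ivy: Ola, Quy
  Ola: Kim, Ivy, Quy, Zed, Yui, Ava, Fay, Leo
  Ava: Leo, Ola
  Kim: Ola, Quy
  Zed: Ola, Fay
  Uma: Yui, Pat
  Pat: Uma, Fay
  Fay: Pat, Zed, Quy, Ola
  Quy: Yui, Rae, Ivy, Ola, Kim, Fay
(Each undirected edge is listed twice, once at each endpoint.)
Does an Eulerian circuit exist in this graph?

Yes

Degrees: Yui:4, Leo:4, Rae:2, Ivy:2, Ola:8, Ava:2, Kim:2, Zed:2, Uma:2, Pat:2, Fay:4, Quy:6
All degrees are even and the non-isolated vertices are connected — an Eulerian circuit exists.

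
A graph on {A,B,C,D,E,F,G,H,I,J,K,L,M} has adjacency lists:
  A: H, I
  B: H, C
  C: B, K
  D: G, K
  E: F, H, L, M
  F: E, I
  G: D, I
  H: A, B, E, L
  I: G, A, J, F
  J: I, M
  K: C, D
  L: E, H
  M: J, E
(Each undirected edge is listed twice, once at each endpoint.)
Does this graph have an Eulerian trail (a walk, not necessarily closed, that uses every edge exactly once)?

Yes

Degrees: A:2, B:2, C:2, D:2, E:4, F:2, G:2, H:4, I:4, J:2, K:2, L:2, M:2
Odd-degree vertices: none (0 total).
The non-isolated vertices are connected and exactly 0 have odd degree, so an Eulerian trail exists.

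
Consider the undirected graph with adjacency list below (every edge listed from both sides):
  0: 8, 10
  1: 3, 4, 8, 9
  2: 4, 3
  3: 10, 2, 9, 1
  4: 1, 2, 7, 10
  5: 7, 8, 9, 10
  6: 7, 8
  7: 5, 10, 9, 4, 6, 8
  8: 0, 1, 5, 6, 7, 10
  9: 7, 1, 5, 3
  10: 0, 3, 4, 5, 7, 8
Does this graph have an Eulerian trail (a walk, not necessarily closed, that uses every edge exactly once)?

Degrees: 0:2, 1:4, 2:2, 3:4, 4:4, 5:4, 6:2, 7:6, 8:6, 9:4, 10:6
Odd-degree vertices: none (0 total).
With 0 odd-degree vertices and all edges in one connected piece, an Eulerian trail exists.

Yes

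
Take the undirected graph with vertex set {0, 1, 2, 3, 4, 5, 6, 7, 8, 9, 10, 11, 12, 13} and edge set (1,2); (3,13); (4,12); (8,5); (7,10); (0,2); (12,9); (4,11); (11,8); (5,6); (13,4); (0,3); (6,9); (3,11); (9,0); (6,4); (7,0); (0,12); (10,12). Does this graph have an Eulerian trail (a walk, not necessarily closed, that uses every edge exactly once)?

No

Degrees: 0:5, 1:1, 2:2, 3:3, 4:4, 5:2, 6:3, 7:2, 8:2, 9:3, 10:2, 11:3, 12:4, 13:2
Odd-degree vertices: 0, 1, 3, 6, 9, 11 (6 total).
An Eulerian trail requires 0 or 2 odd-degree vertices; here there are 6.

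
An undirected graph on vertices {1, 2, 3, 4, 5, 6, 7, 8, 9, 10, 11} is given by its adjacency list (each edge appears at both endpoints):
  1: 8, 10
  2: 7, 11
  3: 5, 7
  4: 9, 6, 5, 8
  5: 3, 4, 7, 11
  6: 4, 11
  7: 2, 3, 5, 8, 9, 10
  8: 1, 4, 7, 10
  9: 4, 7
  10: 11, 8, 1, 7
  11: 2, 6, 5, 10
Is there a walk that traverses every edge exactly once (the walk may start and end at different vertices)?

Degrees: 1:2, 2:2, 3:2, 4:4, 5:4, 6:2, 7:6, 8:4, 9:2, 10:4, 11:4
Odd-degree vertices: none (0 total).
With 0 odd-degree vertices and all edges in one connected piece, an Eulerian trail exists.

Yes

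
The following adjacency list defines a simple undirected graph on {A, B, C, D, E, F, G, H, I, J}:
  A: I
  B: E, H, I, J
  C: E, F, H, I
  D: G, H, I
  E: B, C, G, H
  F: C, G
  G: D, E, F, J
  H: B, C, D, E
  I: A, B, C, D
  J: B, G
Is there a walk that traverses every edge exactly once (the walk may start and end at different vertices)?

Yes

Degrees: A:1, B:4, C:4, D:3, E:4, F:2, G:4, H:4, I:4, J:2
Odd-degree vertices: A, D (2 total).
The non-isolated vertices are connected and exactly 2 have odd degree, so an Eulerian trail exists (from A to D).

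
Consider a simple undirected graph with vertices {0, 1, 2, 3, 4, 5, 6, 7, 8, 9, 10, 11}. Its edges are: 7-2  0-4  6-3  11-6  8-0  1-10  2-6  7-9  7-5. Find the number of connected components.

3

Component: {1, 10}
Component: {0, 4, 8}
Component: {2, 3, 5, 6, 7, 9, 11}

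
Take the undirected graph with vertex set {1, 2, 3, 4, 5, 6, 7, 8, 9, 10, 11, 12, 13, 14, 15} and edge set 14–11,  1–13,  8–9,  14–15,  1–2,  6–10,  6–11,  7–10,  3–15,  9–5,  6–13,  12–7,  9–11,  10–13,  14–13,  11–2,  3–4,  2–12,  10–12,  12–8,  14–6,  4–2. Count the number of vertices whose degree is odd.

Degrees: 1:2, 2:4, 3:2, 4:2, 5:1, 6:4, 7:2, 8:2, 9:3, 10:4, 11:4, 12:4, 13:4, 14:4, 15:2
Odd-degree vertices: 5, 9.

2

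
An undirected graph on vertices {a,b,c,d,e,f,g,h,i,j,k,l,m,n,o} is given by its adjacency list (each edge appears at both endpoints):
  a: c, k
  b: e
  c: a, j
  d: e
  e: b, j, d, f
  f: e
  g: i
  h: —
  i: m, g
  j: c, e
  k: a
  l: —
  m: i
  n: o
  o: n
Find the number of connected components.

5

Component: {h}
Component: {l}
Component: {n, o}
Component: {g, i, m}
Component: {a, b, c, d, e, f, j, k}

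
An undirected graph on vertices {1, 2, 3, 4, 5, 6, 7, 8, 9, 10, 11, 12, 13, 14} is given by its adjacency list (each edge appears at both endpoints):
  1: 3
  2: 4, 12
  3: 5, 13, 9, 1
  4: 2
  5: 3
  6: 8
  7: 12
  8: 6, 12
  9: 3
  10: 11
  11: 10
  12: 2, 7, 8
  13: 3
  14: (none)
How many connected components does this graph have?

4

Component: {14}
Component: {10, 11}
Component: {1, 3, 5, 9, 13}
Component: {2, 4, 6, 7, 8, 12}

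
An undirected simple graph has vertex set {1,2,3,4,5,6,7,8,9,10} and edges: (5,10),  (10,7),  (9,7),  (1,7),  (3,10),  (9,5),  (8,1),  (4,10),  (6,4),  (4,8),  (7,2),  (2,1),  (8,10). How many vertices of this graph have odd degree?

6

Degrees: 1:3, 2:2, 3:1, 4:3, 5:2, 6:1, 7:4, 8:3, 9:2, 10:5
Odd-degree vertices: 1, 3, 4, 6, 8, 10.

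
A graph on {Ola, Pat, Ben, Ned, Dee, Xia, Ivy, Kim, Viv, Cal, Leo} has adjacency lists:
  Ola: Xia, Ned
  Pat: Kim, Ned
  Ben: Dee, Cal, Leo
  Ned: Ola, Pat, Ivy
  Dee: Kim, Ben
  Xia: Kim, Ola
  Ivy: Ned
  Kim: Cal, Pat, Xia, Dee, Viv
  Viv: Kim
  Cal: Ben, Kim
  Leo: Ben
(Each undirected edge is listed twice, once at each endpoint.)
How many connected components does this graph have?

Component: {Ola, Pat, Ben, Ned, Dee, Xia, Ivy, Kim, Viv, Cal, Leo}

1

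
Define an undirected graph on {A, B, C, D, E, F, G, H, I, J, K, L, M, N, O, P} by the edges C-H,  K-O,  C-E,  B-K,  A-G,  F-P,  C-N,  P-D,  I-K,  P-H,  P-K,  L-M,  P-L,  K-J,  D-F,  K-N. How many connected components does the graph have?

Component: {A, G}
Component: {B, C, D, E, F, H, I, J, K, L, M, N, O, P}

2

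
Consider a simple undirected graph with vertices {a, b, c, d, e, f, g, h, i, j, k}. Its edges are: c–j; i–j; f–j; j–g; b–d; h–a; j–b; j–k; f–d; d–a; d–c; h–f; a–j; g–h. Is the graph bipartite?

Color {d, e, h, j} black and {a, b, c, f, g, i, k} white. No edge joins two same-colored vertices, so the graph is bipartite.

Yes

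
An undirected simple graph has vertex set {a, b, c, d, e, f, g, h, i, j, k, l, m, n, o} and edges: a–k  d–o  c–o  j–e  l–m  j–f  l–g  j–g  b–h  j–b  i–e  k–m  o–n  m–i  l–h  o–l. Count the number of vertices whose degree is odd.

Degrees: a:1, b:2, c:1, d:1, e:2, f:1, g:2, h:2, i:2, j:4, k:2, l:4, m:3, n:1, o:4
Odd-degree vertices: a, c, d, f, m, n.

6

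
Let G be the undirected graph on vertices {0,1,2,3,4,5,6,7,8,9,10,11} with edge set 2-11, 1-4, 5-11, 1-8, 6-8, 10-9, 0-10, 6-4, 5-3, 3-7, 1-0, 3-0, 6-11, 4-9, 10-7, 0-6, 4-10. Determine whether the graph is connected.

Yes

Starting from 0 and exploring outward reaches every vertex (0, 6, 3, 10, 1, 4, 11, 8, 5, 7, 9, 2); the graph is connected.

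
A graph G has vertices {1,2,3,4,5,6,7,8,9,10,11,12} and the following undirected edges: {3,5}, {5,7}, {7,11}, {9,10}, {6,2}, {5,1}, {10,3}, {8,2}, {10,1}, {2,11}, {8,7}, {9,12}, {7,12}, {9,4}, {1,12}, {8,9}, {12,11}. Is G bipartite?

No

7-11-12-7 is an odd cycle (length 3), and a bipartite graph can contain only even cycles.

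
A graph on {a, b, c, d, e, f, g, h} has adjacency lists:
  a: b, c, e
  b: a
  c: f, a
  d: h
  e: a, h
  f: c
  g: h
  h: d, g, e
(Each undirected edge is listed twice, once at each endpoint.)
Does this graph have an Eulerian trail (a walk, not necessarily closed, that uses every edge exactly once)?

No

Degrees: a:3, b:1, c:2, d:1, e:2, f:1, g:1, h:3
Odd-degree vertices: a, b, d, f, g, h (6 total).
An Eulerian trail requires 0 or 2 odd-degree vertices; here there are 6.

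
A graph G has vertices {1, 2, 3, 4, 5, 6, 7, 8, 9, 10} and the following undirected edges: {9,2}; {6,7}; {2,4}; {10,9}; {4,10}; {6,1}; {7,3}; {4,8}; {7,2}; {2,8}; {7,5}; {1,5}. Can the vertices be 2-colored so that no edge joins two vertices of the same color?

The cycle 2-8-4-2 has length 3, which is odd, so the graph is not bipartite.

No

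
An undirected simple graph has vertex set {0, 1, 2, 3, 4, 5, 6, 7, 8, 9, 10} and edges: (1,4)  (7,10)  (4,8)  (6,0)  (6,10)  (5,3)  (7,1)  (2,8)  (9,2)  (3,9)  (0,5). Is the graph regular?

Yes

Degrees: 0:2, 1:2, 2:2, 3:2, 4:2, 5:2, 6:2, 7:2, 8:2, 9:2, 10:2
All degrees equal 2; the graph is regular.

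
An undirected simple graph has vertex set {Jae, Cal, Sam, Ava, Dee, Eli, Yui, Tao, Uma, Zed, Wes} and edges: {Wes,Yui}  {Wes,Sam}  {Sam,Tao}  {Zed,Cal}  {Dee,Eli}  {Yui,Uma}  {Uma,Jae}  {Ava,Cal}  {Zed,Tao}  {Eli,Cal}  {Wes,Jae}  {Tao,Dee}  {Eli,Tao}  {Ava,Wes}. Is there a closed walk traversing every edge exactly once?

No

Degrees: Jae:2, Cal:3, Sam:2, Ava:2, Dee:2, Eli:3, Yui:2, Tao:4, Uma:2, Zed:2, Wes:4
Vertices with odd degree: Cal, Eli. An Eulerian circuit requires all degrees even.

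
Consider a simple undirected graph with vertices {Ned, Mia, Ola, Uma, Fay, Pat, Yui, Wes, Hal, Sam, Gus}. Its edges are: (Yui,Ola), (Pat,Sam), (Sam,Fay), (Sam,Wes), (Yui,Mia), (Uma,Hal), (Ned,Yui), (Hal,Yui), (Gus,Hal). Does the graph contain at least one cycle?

No

|V| = 11, |E| = 9, number of components = 2.
Since 9 = 11 - 2, the graph is a forest and contains no cycle.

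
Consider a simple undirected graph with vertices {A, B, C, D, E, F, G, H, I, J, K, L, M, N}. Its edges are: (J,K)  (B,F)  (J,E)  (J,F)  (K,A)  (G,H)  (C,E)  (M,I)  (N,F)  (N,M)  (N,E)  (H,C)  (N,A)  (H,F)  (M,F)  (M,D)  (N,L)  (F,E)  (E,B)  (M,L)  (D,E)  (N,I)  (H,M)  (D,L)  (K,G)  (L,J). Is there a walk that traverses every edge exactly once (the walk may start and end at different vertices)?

Degrees: A:2, B:2, C:2, D:3, E:6, F:6, G:2, H:4, I:2, J:4, K:3, L:4, M:6, N:6
Odd-degree vertices: D, K (2 total).
The non-isolated vertices are connected and exactly 2 have odd degree, so an Eulerian trail exists (from D to K).

Yes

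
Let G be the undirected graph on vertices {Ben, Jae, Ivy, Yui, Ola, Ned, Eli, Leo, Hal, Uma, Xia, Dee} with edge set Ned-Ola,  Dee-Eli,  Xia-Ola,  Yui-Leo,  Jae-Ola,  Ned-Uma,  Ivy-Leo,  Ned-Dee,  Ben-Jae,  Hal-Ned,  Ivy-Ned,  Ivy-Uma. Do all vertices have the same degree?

No

Degrees: Ben:1, Jae:2, Ivy:3, Yui:1, Ola:3, Ned:5, Eli:1, Leo:2, Hal:1, Uma:2, Xia:1, Dee:2
Degrees are not all equal (e.g. deg(Ben)=1 but deg(Ned)=5); not regular.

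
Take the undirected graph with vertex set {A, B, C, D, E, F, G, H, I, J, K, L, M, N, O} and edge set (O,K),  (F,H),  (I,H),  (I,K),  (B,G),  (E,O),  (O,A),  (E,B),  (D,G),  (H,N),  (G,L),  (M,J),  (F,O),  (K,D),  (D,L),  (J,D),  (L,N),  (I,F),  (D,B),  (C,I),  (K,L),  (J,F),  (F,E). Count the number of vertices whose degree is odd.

Degrees: A:1, B:3, C:1, D:5, E:3, F:5, G:3, H:3, I:4, J:3, K:4, L:4, M:1, N:2, O:4
Odd-degree vertices: A, B, C, D, E, F, G, H, J, M.

10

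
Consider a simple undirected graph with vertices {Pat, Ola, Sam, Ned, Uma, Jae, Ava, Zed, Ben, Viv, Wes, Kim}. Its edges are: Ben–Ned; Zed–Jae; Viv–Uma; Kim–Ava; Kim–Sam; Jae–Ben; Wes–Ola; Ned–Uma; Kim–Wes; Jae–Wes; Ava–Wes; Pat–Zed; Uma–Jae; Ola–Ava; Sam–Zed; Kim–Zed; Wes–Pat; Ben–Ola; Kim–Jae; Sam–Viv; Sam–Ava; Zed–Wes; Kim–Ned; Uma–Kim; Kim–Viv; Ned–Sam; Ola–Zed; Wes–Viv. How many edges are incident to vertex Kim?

8

Neighbors of Kim: Sam, Ned, Uma, Jae, Ava, Zed, Viv, Wes.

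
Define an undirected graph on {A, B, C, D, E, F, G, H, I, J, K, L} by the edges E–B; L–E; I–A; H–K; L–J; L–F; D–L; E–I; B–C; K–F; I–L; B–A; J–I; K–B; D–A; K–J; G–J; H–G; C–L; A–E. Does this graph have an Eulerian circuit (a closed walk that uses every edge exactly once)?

Degrees: A:4, B:4, C:2, D:2, E:4, F:2, G:2, H:2, I:4, J:4, K:4, L:6
All degrees are even and the non-isolated vertices are connected — an Eulerian circuit exists.

Yes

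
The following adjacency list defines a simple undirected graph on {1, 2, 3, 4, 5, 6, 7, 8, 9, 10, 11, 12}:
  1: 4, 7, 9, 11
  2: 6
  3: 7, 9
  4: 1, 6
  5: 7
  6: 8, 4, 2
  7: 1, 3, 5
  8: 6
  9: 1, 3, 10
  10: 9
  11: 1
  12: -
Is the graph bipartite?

Yes

Partition the vertices as {2, 4, 7, 8, 9, 11, 12} vs {1, 3, 5, 6, 10}. Each listed edge has one endpoint in each part, so the graph is bipartite.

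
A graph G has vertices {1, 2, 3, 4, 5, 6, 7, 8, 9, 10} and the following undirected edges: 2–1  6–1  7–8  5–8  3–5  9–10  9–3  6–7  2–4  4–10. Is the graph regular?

Yes

Degrees: 1:2, 2:2, 3:2, 4:2, 5:2, 6:2, 7:2, 8:2, 9:2, 10:2
All degrees equal 2; the graph is regular.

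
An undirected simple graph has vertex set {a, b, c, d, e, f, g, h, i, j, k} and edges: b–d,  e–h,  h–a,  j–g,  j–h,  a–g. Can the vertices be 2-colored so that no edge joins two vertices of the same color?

A valid 2-coloring puts {c, d, f, g, h, i, k} on one side and {a, b, e, j} on the other; every edge crosses between the two sides.

Yes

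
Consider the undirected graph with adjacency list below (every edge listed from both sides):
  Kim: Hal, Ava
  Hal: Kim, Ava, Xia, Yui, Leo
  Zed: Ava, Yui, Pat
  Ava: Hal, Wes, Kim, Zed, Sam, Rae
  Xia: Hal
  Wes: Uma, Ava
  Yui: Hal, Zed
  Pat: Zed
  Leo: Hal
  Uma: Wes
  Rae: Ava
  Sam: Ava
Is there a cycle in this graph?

Yes

The graph has 12 vertices, 13 edges, and 1 connected component.
One cycle is Hal-Ava-Zed-Yui-Hal.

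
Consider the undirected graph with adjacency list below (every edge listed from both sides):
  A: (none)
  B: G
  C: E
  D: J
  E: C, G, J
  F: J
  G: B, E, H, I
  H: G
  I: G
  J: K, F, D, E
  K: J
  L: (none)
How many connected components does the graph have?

3

Component: {A}
Component: {L}
Component: {B, C, D, E, F, G, H, I, J, K}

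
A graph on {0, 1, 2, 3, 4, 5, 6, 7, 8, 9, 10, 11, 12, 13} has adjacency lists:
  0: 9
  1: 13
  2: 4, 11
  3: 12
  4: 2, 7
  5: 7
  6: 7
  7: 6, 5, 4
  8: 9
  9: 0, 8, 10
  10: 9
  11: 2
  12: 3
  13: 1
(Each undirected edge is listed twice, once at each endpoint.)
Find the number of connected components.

4

Component: {1, 13}
Component: {3, 12}
Component: {0, 8, 9, 10}
Component: {2, 4, 5, 6, 7, 11}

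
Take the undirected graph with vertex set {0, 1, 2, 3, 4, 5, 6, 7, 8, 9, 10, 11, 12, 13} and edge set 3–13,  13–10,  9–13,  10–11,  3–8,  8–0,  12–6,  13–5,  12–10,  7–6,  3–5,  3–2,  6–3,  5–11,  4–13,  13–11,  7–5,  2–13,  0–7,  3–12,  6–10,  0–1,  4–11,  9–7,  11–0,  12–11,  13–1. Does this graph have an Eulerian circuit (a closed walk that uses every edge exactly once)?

Yes

Degrees: 0:4, 1:2, 2:2, 3:6, 4:2, 5:4, 6:4, 7:4, 8:2, 9:2, 10:4, 11:6, 12:4, 13:8
All degrees are even and the non-isolated vertices are connected — an Eulerian circuit exists.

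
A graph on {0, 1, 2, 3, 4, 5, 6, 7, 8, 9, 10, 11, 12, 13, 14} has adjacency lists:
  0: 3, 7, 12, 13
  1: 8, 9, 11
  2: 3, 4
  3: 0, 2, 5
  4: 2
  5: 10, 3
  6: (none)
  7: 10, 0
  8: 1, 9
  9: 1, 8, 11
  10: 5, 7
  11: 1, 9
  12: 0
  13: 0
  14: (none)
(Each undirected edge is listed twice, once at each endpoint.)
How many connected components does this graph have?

4

Component: {6}
Component: {14}
Component: {1, 8, 9, 11}
Component: {0, 2, 3, 4, 5, 7, 10, 12, 13}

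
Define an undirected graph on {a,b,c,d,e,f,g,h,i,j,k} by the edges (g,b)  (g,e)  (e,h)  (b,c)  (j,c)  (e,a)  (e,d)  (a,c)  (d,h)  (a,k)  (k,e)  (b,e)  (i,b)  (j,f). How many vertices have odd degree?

4

Degrees: a:3, b:4, c:3, d:2, e:6, f:1, g:2, h:2, i:1, j:2, k:2
Odd-degree vertices: a, c, f, i.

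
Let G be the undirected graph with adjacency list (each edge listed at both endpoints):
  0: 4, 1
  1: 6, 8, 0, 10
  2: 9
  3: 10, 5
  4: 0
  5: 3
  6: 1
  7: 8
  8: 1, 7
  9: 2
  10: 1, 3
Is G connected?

Component: {2, 9}
Component: {0, 1, 3, 4, 5, 6, 7, 8, 10}
There are 2 separate components, so the graph is not connected.

No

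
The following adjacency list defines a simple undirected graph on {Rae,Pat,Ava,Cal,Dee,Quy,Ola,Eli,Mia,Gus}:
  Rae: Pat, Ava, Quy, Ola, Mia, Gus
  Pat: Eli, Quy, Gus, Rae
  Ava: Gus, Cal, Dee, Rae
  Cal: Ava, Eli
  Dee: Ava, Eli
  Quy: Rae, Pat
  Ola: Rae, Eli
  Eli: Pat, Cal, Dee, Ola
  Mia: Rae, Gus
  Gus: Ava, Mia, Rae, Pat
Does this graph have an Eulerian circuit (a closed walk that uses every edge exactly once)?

Degrees: Rae:6, Pat:4, Ava:4, Cal:2, Dee:2, Quy:2, Ola:2, Eli:4, Mia:2, Gus:4
Every vertex has even degree and the edges form a single connected piece, so an Eulerian circuit exists.

Yes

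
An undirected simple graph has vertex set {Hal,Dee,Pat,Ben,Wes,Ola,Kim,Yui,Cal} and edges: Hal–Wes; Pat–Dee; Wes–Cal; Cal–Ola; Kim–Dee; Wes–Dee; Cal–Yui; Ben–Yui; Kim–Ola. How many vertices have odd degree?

6

Degrees: Hal:1, Dee:3, Pat:1, Ben:1, Wes:3, Ola:2, Kim:2, Yui:2, Cal:3
Odd-degree vertices: Hal, Dee, Pat, Ben, Wes, Cal.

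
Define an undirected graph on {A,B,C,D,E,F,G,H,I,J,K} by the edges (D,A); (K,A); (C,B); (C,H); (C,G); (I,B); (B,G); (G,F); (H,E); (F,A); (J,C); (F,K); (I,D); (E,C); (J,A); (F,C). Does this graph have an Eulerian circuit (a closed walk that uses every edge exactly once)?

No

Degrees: A:4, B:3, C:6, D:2, E:2, F:4, G:3, H:2, I:2, J:2, K:2
B, G have odd degree; an Eulerian circuit needs every degree to be even, so none exists.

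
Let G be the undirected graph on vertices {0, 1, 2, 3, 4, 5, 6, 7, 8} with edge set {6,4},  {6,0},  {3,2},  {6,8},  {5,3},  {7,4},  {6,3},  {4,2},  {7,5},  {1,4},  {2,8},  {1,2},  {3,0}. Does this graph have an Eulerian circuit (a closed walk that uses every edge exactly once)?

Yes

Degrees: 0:2, 1:2, 2:4, 3:4, 4:4, 5:2, 6:4, 7:2, 8:2
All degrees are even and the non-isolated vertices are connected — an Eulerian circuit exists.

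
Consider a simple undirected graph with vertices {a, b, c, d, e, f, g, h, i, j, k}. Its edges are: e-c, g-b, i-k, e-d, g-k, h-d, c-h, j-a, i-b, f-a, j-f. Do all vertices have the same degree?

Degrees: a:2, b:2, c:2, d:2, e:2, f:2, g:2, h:2, i:2, j:2, k:2
Every vertex has degree 2, so the graph is 2-regular.

Yes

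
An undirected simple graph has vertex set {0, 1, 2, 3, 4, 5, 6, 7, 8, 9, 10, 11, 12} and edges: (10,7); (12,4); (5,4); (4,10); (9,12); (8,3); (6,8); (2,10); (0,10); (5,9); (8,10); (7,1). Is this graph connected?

Component: {11}
Component: {0, 1, 2, 3, 4, 5, 6, 7, 8, 9, 10, 12}
There are 2 separate components, so the graph is not connected.

No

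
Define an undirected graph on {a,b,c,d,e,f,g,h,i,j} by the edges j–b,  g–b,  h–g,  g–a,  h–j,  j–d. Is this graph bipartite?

Yes

Color {c, e, f, g, i, j} black and {a, b, d, h} white. No edge joins two same-colored vertices, so the graph is bipartite.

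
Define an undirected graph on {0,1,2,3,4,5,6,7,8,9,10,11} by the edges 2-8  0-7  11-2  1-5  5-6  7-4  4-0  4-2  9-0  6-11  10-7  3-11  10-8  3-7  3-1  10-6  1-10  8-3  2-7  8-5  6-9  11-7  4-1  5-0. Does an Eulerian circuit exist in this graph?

Degrees: 0:4, 1:4, 2:4, 3:4, 4:4, 5:4, 6:4, 7:6, 8:4, 9:2, 10:4, 11:4
Every vertex has even degree and the edges form a single connected piece, so an Eulerian circuit exists.

Yes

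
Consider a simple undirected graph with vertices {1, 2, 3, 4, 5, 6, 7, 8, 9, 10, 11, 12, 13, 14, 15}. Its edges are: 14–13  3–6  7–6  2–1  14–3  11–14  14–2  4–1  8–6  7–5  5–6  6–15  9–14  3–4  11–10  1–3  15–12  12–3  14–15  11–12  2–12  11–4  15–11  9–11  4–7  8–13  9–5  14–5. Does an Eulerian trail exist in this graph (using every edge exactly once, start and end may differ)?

Degrees: 1:3, 2:3, 3:5, 4:4, 5:4, 6:5, 7:3, 8:2, 9:3, 10:1, 11:6, 12:4, 13:2, 14:7, 15:4
Odd-degree vertices: 1, 2, 3, 6, 7, 9, 10, 14 (8 total).
An Eulerian trail requires 0 or 2 odd-degree vertices; here there are 8.

No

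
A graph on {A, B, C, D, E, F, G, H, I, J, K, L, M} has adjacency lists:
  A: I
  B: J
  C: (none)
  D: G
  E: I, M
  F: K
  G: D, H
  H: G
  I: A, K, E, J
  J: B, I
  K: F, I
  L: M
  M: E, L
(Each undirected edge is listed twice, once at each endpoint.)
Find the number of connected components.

Component: {C}
Component: {D, G, H}
Component: {A, B, E, F, I, J, K, L, M}

3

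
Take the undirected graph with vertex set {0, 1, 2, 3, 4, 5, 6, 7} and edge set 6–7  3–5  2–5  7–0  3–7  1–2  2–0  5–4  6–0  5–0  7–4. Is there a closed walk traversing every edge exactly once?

Degrees: 0:4, 1:1, 2:3, 3:2, 4:2, 5:4, 6:2, 7:4
Vertices with odd degree: 1, 2. An Eulerian circuit requires all degrees even.

No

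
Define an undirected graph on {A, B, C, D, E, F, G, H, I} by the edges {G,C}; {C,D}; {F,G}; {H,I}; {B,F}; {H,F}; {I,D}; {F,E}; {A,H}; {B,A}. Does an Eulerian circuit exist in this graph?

No

Degrees: A:2, B:2, C:2, D:2, E:1, F:4, G:2, H:3, I:2
Vertices with odd degree: E, H. An Eulerian circuit requires all degrees even.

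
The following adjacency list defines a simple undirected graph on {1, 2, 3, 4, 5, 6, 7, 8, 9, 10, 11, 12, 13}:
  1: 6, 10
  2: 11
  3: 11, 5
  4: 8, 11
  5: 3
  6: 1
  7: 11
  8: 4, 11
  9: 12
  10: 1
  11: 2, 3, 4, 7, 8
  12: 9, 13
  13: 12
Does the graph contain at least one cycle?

Yes

The graph has 13 vertices, 11 edges, and 3 connected components.
One cycle is 11-4-8-11.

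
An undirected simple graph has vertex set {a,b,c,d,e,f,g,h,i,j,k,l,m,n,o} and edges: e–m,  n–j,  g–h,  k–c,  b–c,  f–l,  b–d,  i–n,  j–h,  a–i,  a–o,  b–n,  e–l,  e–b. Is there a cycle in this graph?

No

|V| = 15, |E| = 14, number of components = 1.
Since 14 = 15 - 1, the graph is a forest and contains no cycle.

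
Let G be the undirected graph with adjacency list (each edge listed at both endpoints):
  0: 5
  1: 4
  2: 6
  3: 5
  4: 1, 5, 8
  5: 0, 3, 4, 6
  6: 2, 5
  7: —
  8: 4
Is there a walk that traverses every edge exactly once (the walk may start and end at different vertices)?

Degrees: 0:1, 1:1, 2:1, 3:1, 4:3, 5:4, 6:2, 7:0, 8:1
Odd-degree vertices: 0, 1, 2, 3, 4, 8 (6 total).
An Eulerian trail requires 0 or 2 odd-degree vertices; here there are 6.

No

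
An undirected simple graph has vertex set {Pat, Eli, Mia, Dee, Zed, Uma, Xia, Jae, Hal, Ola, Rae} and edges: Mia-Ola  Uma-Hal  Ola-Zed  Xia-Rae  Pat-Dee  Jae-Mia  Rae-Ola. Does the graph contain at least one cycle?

No

|V| = 11, |E| = 7, number of components = 4.
A forest on 11 vertices with 4 components has exactly 7 edges, which matches — so no cycle.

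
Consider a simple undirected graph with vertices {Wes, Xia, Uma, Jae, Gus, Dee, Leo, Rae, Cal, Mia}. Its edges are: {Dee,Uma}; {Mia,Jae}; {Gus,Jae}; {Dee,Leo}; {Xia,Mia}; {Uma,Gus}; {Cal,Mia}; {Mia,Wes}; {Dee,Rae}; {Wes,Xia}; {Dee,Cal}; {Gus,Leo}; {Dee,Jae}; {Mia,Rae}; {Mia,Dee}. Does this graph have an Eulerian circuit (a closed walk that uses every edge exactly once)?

Degrees: Wes:2, Xia:2, Uma:2, Jae:3, Gus:3, Dee:6, Leo:2, Rae:2, Cal:2, Mia:6
Vertices with odd degree: Jae, Gus. An Eulerian circuit requires all degrees even.

No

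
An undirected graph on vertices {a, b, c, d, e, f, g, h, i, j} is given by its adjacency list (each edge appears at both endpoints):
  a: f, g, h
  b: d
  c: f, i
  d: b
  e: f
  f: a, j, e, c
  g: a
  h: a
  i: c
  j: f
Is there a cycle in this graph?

The graph has 10 vertices, 8 edges, and 2 connected components.
Since 8 = 10 - 2, the graph is a forest and contains no cycle.

No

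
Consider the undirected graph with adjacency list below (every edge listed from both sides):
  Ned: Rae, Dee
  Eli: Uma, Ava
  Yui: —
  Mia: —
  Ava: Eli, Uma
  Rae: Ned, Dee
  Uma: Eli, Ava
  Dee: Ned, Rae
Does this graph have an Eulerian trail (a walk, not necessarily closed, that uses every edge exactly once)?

No

Degrees: Ned:2, Eli:2, Yui:0, Mia:0, Ava:2, Rae:2, Uma:2, Dee:2
Odd-degree vertices: none (0 total).
The edges lie in more than one component, so no single trail can cover them all.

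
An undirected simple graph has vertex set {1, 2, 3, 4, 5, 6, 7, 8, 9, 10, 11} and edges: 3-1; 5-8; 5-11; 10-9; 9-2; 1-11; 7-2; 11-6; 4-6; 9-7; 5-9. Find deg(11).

3

Neighbors of 11: 1, 5, 6.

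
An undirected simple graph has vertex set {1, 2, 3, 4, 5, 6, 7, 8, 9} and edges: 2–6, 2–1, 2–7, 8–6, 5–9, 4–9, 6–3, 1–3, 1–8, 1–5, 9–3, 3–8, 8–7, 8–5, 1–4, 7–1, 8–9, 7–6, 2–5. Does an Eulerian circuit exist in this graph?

Degrees: 1:6, 2:4, 3:4, 4:2, 5:4, 6:4, 7:4, 8:6, 9:4
All degrees are even and the non-isolated vertices are connected — an Eulerian circuit exists.

Yes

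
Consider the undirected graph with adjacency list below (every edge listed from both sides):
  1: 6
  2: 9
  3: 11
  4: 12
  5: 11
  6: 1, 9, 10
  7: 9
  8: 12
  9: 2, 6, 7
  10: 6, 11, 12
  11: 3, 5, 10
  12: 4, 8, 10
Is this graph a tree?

Yes

The graph has 12 vertices and 11 edges.
It is connected with exactly 11 edges, hence acyclic — it is a tree.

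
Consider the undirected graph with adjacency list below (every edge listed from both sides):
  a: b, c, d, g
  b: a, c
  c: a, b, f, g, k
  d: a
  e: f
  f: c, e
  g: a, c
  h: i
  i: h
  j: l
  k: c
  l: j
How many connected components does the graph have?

Component: {h, i}
Component: {j, l}
Component: {a, b, c, d, e, f, g, k}

3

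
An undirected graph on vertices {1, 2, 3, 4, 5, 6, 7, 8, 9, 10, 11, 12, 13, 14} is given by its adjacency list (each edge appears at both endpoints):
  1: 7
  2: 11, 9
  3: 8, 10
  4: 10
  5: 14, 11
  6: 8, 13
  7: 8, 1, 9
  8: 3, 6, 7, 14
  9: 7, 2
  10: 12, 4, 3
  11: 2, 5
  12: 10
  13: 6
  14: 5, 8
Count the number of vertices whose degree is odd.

6

Degrees: 1:1, 2:2, 3:2, 4:1, 5:2, 6:2, 7:3, 8:4, 9:2, 10:3, 11:2, 12:1, 13:1, 14:2
Odd-degree vertices: 1, 4, 7, 10, 12, 13.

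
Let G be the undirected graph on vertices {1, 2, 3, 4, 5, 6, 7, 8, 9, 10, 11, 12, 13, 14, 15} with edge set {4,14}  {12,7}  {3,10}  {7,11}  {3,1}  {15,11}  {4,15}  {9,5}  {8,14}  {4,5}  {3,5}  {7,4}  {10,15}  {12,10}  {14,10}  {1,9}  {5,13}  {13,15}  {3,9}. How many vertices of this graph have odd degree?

4

Degrees: 1:2, 2:0, 3:4, 4:4, 5:4, 6:0, 7:3, 8:1, 9:3, 10:4, 11:2, 12:2, 13:2, 14:3, 15:4
Odd-degree vertices: 7, 8, 9, 14.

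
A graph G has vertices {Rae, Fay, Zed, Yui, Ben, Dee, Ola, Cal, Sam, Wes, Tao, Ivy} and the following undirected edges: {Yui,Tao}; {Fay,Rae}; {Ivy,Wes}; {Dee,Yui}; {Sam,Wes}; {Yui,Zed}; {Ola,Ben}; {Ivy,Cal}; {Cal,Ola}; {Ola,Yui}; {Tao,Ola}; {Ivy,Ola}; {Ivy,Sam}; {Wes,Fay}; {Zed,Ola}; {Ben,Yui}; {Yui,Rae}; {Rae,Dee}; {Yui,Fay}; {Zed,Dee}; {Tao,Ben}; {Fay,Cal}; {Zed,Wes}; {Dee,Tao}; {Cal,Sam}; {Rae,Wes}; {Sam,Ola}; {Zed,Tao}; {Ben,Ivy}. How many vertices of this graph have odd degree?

Degrees: Rae:4, Fay:4, Zed:5, Yui:7, Ben:4, Dee:4, Ola:7, Cal:4, Sam:4, Wes:5, Tao:5, Ivy:5
Odd-degree vertices: Zed, Yui, Ola, Wes, Tao, Ivy.

6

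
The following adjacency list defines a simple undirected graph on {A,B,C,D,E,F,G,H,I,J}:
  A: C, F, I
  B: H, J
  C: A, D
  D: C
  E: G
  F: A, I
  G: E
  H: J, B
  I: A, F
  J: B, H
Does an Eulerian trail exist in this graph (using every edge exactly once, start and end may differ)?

Degrees: A:3, B:2, C:2, D:1, E:1, F:2, G:1, H:2, I:2, J:2
Odd-degree vertices: A, D, E, G (4 total).
An Eulerian trail requires 0 or 2 odd-degree vertices; here there are 4.

No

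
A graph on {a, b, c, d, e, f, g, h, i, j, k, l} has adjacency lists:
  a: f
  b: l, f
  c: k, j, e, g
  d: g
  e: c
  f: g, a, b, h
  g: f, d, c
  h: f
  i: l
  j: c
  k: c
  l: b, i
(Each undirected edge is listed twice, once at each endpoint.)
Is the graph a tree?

|V| = 12, |E| = 11.
It is connected with exactly 11 edges, hence acyclic — it is a tree.

Yes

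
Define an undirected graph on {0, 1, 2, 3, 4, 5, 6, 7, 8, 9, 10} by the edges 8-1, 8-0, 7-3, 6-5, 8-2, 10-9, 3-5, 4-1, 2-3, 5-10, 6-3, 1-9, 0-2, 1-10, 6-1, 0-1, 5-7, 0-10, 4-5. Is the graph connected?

Yes

A breadth-first search from 0 visits 0, 10, 1, 8, 2, 5, 9, 6, 4, 3, 7 — all 11 vertices — so the graph is connected.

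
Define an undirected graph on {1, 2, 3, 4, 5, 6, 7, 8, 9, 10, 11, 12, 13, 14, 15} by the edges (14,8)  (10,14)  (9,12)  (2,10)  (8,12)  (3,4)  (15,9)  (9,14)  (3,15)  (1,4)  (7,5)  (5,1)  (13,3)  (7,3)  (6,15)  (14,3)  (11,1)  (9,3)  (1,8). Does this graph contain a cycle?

The graph has 15 vertices, 19 edges, and 1 connected component.
Since 19 > 15 - 1, a cycle must exist; for instance 3-14-8-12-9-3.

Yes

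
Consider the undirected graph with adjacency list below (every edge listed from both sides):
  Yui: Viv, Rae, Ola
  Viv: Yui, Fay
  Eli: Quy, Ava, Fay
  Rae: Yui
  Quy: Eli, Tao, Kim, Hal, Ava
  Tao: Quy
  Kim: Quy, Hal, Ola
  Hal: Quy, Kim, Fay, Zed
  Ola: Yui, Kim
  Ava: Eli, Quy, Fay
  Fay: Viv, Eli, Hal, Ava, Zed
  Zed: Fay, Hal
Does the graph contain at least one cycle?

Yes

The graph has 12 vertices, 17 edges, and 1 connected component.
One cycle is Hal-Quy-Kim-Hal.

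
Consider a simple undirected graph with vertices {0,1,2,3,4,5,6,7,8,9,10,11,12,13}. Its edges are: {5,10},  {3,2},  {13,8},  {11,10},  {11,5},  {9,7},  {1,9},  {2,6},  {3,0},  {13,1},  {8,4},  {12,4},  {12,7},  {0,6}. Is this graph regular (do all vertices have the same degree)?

Yes

Degrees: 0:2, 1:2, 2:2, 3:2, 4:2, 5:2, 6:2, 7:2, 8:2, 9:2, 10:2, 11:2, 12:2, 13:2
All degrees equal 2; the graph is regular.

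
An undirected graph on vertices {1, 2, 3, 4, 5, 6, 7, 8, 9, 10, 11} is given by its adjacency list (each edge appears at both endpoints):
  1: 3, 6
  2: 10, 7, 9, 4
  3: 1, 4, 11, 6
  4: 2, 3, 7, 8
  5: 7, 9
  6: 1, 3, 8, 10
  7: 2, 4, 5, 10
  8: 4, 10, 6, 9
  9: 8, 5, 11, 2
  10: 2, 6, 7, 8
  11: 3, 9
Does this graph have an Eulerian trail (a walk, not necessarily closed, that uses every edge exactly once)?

Degrees: 1:2, 2:4, 3:4, 4:4, 5:2, 6:4, 7:4, 8:4, 9:4, 10:4, 11:2
Odd-degree vertices: none (0 total).
With 0 odd-degree vertices and all edges in one connected piece, an Eulerian trail exists.

Yes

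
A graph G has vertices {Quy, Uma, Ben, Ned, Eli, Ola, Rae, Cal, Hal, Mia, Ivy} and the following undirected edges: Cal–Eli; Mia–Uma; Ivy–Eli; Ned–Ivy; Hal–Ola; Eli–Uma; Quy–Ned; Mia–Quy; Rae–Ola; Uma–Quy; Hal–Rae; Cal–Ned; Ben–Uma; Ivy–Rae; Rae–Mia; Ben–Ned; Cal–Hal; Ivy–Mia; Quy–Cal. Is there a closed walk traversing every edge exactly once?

No

Degrees: Quy:4, Uma:4, Ben:2, Ned:4, Eli:3, Ola:2, Rae:4, Cal:4, Hal:3, Mia:4, Ivy:4
Vertices with odd degree: Eli, Hal. An Eulerian circuit requires all degrees even.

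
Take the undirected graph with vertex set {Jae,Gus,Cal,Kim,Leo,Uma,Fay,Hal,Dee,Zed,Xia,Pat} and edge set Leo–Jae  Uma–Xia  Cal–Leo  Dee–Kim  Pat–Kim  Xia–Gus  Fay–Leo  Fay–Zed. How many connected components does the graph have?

4

Component: {Hal}
Component: {Gus, Uma, Xia}
Component: {Kim, Dee, Pat}
Component: {Jae, Cal, Leo, Fay, Zed}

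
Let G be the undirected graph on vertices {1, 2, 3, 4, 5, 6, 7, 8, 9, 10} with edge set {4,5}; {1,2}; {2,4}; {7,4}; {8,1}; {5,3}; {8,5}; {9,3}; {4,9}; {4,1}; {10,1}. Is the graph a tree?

No

|V| = 10, |E| = 11.
It splits into 2 components, so it cannot be a tree.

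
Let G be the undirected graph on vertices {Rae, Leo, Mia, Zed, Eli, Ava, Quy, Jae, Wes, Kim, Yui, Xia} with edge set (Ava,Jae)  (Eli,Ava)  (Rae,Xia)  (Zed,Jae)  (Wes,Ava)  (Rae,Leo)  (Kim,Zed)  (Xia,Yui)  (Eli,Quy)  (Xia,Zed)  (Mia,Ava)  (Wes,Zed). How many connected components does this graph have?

1

Component: {Rae, Leo, Mia, Zed, Eli, Ava, Quy, Jae, Wes, Kim, Yui, Xia}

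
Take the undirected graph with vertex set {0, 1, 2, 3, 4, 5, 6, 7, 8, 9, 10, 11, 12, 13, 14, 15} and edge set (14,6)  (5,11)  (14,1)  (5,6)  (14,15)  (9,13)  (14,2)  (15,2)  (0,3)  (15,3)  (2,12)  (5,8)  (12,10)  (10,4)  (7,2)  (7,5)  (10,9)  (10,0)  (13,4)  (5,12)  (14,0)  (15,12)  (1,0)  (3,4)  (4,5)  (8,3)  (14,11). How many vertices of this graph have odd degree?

Degrees: 0:4, 1:2, 2:4, 3:4, 4:4, 5:6, 6:2, 7:2, 8:2, 9:2, 10:4, 11:2, 12:4, 13:2, 14:6, 15:4
Odd-degree vertices: none.

0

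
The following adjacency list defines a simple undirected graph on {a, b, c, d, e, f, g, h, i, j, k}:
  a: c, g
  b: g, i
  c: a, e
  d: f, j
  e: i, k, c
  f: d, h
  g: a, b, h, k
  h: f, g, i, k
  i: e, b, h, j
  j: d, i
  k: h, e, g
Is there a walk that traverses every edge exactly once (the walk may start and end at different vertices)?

Yes

Degrees: a:2, b:2, c:2, d:2, e:3, f:2, g:4, h:4, i:4, j:2, k:3
Odd-degree vertices: e, k (2 total).
With 2 odd-degree vertices and all edges in one connected piece, an Eulerian trail exists (from e to k).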